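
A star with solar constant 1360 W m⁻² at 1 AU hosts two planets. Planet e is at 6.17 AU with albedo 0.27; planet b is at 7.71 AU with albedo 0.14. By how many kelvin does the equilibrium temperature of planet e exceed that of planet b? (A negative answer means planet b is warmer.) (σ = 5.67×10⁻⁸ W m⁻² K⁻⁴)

T_eq = [S₀(1−A)/(4σd²)]^(1/4), so T ∝ (1−A)^(1/4) / √d.
T₁ = [1360×0.73/(4×5.67×10⁻⁸×6.17²)]^(1/4) = 103.55 K.
T₂ = [1360×0.86/(4×5.67×10⁻⁸×7.71²)]^(1/4) = 96.51 K.

ΔT ≈ 7.0 K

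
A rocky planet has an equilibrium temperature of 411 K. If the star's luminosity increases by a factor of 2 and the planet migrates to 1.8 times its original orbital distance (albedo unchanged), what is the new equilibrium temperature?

T_eq ∝ L^(1/4) · d^(−1/2).
T′ = 411 × 2^(1/4) / 1.8^(1/2) = 364 K.

T_eq ≈ 364 K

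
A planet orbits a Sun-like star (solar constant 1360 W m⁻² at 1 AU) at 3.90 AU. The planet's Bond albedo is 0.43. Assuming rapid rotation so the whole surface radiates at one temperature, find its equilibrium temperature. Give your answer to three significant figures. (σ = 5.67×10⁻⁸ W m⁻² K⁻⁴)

T_eq ≈ 122 K

Flux at 3.90 AU: S = 1360/3.90² = 89.4 W m⁻².
Energy balance: absorbed = emitted ⇒ πR²·S(1−A) = 4πR²·σT_eq⁴, so T_eq⁴ = S(1−A)/(4σ).
T_eq = [89.4 × 0.57 / (4 × 5.67×10⁻⁸)]^(1/4) = (2.25×10⁸)^(1/4) = 122 K.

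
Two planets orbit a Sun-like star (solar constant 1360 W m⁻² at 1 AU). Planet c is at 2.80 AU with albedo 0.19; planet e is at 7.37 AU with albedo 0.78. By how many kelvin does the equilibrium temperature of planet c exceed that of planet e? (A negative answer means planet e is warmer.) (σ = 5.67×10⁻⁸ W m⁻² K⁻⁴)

ΔT ≈ 87.6 K

T_eq = [S₀(1−A)/(4σd²)]^(1/4), so T ∝ (1−A)^(1/4) / √d.
T₁ = [1360×0.81/(4×5.67×10⁻⁸×2.80²)]^(1/4) = 157.77 K.
T₂ = [1360×0.22/(4×5.67×10⁻⁸×7.37²)]^(1/4) = 70.20 K.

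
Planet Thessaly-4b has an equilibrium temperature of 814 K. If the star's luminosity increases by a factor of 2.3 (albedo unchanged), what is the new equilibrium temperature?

T_eq ≈ 1000 K

T_eq ∝ L^(1/4) · d^(−1/2).
T′ = 814 × 2.3^(1/4) = 1000 K.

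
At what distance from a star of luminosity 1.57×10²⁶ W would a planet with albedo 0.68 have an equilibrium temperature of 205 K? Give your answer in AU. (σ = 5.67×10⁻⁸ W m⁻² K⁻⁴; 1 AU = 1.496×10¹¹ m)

From T_eq⁴ = L(1−A)/(16πσd²): d = √[L(1−A)/(16πσT_eq⁴)].
d = √[1.57×10²⁶ × 0.32 / (16π × 5.67×10⁻⁸ × (205)⁴)] = 9.99×10¹⁰ m = 0.668 AU.

d ≈ 0.668 AU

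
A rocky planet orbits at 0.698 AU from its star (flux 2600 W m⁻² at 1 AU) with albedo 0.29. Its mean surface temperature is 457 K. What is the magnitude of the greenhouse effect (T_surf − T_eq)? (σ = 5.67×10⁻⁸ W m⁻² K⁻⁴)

S = 2600/0.698² = 5337 W m⁻².
T_eq = [S(1−A)/(4σ)]^(1/4) = [5337×0.71/(4×5.67×10⁻⁸)]^(1/4) = 359.5 K.
ΔT = T_surf − T_eq = 457 − 359.5.

ΔT ≈ 97.5 K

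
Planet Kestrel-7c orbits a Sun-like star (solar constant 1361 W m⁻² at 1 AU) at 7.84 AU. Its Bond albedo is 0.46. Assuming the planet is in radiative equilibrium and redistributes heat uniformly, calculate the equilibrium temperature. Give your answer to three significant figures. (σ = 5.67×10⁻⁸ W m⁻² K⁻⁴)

T_eq ≈ 85.2 K

Flux at 7.84 AU: S = 1361/7.84² = 22.1 W m⁻².
Energy balance: absorbed = emitted ⇒ πR²·S(1−A) = 4πR²·σT_eq⁴, so T_eq⁴ = S(1−A)/(4σ).
T_eq = [22.1 × 0.54 / (4 × 5.67×10⁻⁸)]^(1/4) = (5.27×10⁷)^(1/4) = 85.2 K.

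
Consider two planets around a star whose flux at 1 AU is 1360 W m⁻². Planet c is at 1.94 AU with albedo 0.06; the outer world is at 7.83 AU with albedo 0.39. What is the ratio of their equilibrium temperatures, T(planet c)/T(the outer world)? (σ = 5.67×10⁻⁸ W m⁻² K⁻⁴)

T_eq = [S₀(1−A)/(4σd²)]^(1/4), so T ∝ (1−A)^(1/4) / √d.
T₁ = [1360×0.94/(4×5.67×10⁻⁸×1.94²)]^(1/4) = 196.72 K.
T₂ = [1360×0.61/(4×5.67×10⁻⁸×7.83²)]^(1/4) = 87.89 K.

T₁/T₂ ≈ 2.238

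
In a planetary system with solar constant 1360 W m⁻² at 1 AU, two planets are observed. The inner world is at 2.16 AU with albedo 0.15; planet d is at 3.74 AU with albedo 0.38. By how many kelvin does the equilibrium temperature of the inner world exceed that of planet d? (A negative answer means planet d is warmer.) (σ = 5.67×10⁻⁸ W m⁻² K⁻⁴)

ΔT ≈ 54.1 K

T_eq = [S₀(1−A)/(4σd²)]^(1/4), so T ∝ (1−A)^(1/4) / √d.
T₁ = [1360×0.85/(4×5.67×10⁻⁸×2.16²)]^(1/4) = 181.80 K.
T₂ = [1360×0.62/(4×5.67×10⁻⁸×3.74²)]^(1/4) = 127.68 K.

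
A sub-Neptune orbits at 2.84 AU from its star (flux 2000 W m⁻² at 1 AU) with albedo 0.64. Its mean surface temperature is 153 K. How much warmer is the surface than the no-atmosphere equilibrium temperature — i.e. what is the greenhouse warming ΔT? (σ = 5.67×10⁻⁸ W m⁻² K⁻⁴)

S = 2000/2.84² = 248.0 W m⁻².
T_eq = [S(1−A)/(4σ)]^(1/4) = [248.0×0.36/(4×5.67×10⁻⁸)]^(1/4) = 140.9 K.
ΔT = T_surf − T_eq = 153 − 140.9.

ΔT ≈ 12.1 K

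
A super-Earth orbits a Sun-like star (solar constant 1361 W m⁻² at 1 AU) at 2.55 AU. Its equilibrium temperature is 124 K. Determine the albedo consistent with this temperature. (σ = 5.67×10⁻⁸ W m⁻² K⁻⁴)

Flux at 2.55 AU: S = 1361/2.55² = 209 W m⁻².
From T_eq⁴ = S(1−A)/(4σ): 1−A = 4σT_eq⁴/S.
1−A = 4 × 5.67×10⁻⁸ × (124)⁴ / 209 = 0.256.

A ≈ 0.74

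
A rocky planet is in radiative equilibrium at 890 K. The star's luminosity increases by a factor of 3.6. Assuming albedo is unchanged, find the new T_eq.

T_eq ≈ 1230 K

T_eq ∝ L^(1/4) · d^(−1/2).
T′ = 890 × 3.6^(1/4) = 1230 K.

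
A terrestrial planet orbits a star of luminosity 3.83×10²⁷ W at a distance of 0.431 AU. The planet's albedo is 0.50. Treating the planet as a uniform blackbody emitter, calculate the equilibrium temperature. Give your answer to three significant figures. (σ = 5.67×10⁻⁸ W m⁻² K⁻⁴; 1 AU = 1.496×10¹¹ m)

T_eq ≈ 634 K

d = 0.431 AU = 6.45×10¹⁰ m.
Flux: S = L/(4πd²) = 3.83×10²⁷/(4π×(6.45×10¹⁰)²) = 7.33×10⁴ W m⁻².
Energy balance: absorbed = emitted ⇒ πR²·S(1−A) = 4πR²·σT_eq⁴, so T_eq⁴ = S(1−A)/(4σ).
T_eq = [7.33×10⁴ × 0.50 / (4 × 5.67×10⁻⁸)]^(1/4) = (1.62×10¹¹)^(1/4) = 634 K.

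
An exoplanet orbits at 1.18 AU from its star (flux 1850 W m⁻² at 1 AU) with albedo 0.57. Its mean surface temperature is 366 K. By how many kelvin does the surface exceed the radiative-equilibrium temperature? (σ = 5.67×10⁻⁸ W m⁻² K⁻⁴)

ΔT ≈ 142.0 K

S = 1850/1.18² = 1329 W m⁻².
T_eq = [S(1−A)/(4σ)]^(1/4) = [1329×0.43/(4×5.67×10⁻⁸)]^(1/4) = 224.0 K.
ΔT = T_surf − T_eq = 366 − 224.0.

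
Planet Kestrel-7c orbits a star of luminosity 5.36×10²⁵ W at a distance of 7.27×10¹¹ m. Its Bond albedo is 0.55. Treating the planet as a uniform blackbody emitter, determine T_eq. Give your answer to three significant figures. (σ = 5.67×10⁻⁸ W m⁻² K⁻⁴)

T_eq ≈ 63.3 K

Flux: S = L/(4πd²) = 5.36×10²⁵/(4π×(7.27×10¹¹)²) = 8.07 W m⁻².
Energy balance: absorbed = emitted ⇒ πR²·S(1−A) = 4πR²·σT_eq⁴, so T_eq⁴ = S(1−A)/(4σ).
T_eq = [8.07 × 0.45 / (4 × 5.67×10⁻⁸)]^(1/4) = (1.60×10⁷)^(1/4) = 63.3 K.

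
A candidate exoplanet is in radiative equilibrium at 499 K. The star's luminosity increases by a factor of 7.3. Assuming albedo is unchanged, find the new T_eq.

T_eq ≈ 820 K

T_eq ∝ L^(1/4) · d^(−1/2).
T′ = 499 × 7.3^(1/4) = 820 K.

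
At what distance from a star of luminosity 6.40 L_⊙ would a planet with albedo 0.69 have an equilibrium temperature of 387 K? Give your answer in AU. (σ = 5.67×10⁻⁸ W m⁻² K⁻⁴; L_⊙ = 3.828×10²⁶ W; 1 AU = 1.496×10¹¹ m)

d ≈ 0.729 AU

L = 6.40 × 3.828×10²⁶ = 2.45×10²⁷ W.
From T_eq⁴ = L(1−A)/(16πσd²): d = √[L(1−A)/(16πσT_eq⁴)].
d = √[2.45×10²⁷ × 0.31 / (16π × 5.67×10⁻⁸ × (387)⁴)] = 1.09×10¹¹ m = 0.729 AU.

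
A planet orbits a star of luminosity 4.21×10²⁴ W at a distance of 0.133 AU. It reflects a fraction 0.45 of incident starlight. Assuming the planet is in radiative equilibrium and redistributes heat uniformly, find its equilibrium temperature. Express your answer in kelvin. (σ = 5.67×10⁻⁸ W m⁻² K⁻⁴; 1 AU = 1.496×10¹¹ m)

d = 0.133 AU = 1.99×10¹⁰ m.
Flux: S = L/(4πd²) = 4.21×10²⁴/(4π×(1.99×10¹⁰)²) = 846 W m⁻².
Energy balance: absorbed = emitted ⇒ πR²·S(1−A) = 4πR²·σT_eq⁴, so T_eq⁴ = S(1−A)/(4σ).
T_eq = [846 × 0.55 / (4 × 5.67×10⁻⁸)]^(1/4) = (2.05×10⁹)^(1/4) = 213 K.

T_eq ≈ 213 K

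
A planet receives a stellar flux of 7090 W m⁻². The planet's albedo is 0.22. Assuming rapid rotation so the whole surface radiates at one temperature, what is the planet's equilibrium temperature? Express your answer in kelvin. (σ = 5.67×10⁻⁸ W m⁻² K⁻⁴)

T_eq ≈ 395 K

Energy balance: absorbed = emitted ⇒ πR²·S(1−A) = 4πR²·σT_eq⁴, so T_eq⁴ = S(1−A)/(4σ).
T_eq = [7090 × 0.78 / (4 × 5.67×10⁻⁸)]^(1/4) = (2.44×10¹⁰)^(1/4) = 395 K.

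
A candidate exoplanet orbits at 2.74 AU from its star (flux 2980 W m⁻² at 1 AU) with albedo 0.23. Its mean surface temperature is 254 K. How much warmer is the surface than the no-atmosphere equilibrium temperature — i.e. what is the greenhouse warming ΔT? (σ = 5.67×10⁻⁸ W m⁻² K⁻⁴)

ΔT ≈ 62.4 K

S = 2980/2.74² = 396.9 W m⁻².
T_eq = [S(1−A)/(4σ)]^(1/4) = [396.9×0.77/(4×5.67×10⁻⁸)]^(1/4) = 191.6 K.
ΔT = T_surf − T_eq = 254 − 191.6.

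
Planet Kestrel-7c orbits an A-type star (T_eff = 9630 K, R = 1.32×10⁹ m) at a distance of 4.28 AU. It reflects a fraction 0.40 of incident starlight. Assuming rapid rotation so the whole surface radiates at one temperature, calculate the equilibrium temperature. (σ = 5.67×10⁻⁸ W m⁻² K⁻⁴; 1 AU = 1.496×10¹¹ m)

d = 4.28 AU = 6.40×10¹¹ m.
L = 4πR_⋆²σT_⋆⁴ = 4π(1.32×10⁹)² × 5.67×10⁻⁸ × (9630)⁴ = 1.07×10²⁸ W.
S = L/(4πd²) = 2070 W m⁻².
Energy balance: absorbed = emitted ⇒ πR²·S(1−A) = 4πR²·σT_eq⁴, so T_eq⁴ = S(1−A)/(4σ).
T_eq = [2070 × 0.60 / (4 × 5.67×10⁻⁸)]^(1/4) = (5.48×10⁹)^(1/4) = 272 K.

T_eq ≈ 272 K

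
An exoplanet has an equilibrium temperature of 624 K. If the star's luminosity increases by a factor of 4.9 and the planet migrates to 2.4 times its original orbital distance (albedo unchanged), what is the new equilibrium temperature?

T_eq ∝ L^(1/4) · d^(−1/2).
T′ = 624 × 4.9^(1/4) / 2.4^(1/2) = 599 K.

T_eq ≈ 599 K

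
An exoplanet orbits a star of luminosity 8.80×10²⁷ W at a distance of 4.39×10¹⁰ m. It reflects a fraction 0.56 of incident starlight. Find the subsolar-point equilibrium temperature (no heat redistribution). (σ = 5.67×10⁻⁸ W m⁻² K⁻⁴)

T_ss ≈ 1300 K

Flux: S = L/(4πd²) = 8.80×10²⁷/(4π×(4.39×10¹⁰)²) = 3.63×10⁵ W m⁻².
At the subsolar point the surface absorbs S(1−A) and emits σT⁴ per unit area — no factor of 4, since only the local patch is in balance.
T = [3.63×10⁵ × 0.44 / 5.67×10⁻⁸]^(1/4) = (2.82×10¹²)^(1/4) = 1300 K.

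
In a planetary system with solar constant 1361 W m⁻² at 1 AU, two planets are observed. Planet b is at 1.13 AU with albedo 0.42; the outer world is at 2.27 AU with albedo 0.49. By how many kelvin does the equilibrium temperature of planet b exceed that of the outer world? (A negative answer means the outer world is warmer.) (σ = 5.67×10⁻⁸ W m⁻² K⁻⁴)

T_eq = [S₀(1−A)/(4σd²)]^(1/4), so T ∝ (1−A)^(1/4) / √d.
T₁ = [1361×0.58/(4×5.67×10⁻⁸×1.13²)]^(1/4) = 228.49 K.
T₂ = [1361×0.51/(4×5.67×10⁻⁸×2.27²)]^(1/4) = 156.11 K.

ΔT ≈ 72.4 K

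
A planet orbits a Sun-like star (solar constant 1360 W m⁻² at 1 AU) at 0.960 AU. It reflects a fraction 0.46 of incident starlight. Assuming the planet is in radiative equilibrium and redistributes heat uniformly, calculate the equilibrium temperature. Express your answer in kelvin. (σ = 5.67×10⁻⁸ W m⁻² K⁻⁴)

T_eq ≈ 243 K

Flux at 0.960 AU: S = 1360/0.960² = 1480 W m⁻².
Energy balance: absorbed = emitted ⇒ πR²·S(1−A) = 4πR²·σT_eq⁴, so T_eq⁴ = S(1−A)/(4σ).
T_eq = [1480 × 0.54 / (4 × 5.67×10⁻⁸)]^(1/4) = (3.51×10⁹)^(1/4) = 243 K.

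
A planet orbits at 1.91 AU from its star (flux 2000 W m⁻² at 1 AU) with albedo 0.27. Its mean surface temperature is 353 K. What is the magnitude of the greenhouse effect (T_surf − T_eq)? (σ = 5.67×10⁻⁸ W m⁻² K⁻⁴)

S = 2000/1.91² = 548.2 W m⁻².
T_eq = [S(1−A)/(4σ)]^(1/4) = [548.2×0.73/(4×5.67×10⁻⁸)]^(1/4) = 205.0 K.
ΔT = T_surf − T_eq = 353 − 205.0.

ΔT ≈ 148.0 K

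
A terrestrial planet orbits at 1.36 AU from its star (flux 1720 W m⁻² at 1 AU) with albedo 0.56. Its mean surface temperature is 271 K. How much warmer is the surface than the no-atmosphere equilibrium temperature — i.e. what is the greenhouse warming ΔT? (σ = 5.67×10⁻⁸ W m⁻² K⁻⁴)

ΔT ≈ 64.9 K

S = 1720/1.36² = 929.9 W m⁻².
T_eq = [S(1−A)/(4σ)]^(1/4) = [929.9×0.44/(4×5.67×10⁻⁸)]^(1/4) = 206.1 K.
ΔT = T_surf − T_eq = 271 − 206.1.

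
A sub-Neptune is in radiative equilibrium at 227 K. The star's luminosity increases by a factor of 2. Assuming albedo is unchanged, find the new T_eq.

T_eq ∝ L^(1/4) · d^(−1/2).
T′ = 227 × 2^(1/4) = 270 K.

T_eq ≈ 270 K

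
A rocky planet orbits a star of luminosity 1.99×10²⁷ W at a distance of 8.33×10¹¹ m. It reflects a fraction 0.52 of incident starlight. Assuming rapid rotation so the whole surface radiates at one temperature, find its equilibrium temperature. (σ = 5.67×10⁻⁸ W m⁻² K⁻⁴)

T_eq ≈ 148 K

Flux: S = L/(4πd²) = 1.99×10²⁷/(4π×(8.33×10¹¹)²) = 228 W m⁻².
Energy balance: absorbed = emitted ⇒ πR²·S(1−A) = 4πR²·σT_eq⁴, so T_eq⁴ = S(1−A)/(4σ).
T_eq = [228 × 0.48 / (4 × 5.67×10⁻⁸)]^(1/4) = (4.83×10⁸)^(1/4) = 148 K.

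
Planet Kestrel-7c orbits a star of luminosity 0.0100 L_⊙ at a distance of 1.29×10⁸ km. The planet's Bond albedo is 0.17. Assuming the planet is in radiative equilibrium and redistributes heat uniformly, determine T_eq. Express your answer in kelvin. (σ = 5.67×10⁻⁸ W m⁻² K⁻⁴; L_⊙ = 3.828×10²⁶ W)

T_eq ≈ 90.5 K

d = 1.29×10⁸ km = 1.29×10¹¹ m.
L = 0.0100 × 3.828×10²⁶ = 3.83×10²⁴ W.
Flux: S = L/(4πd²) = 3.83×10²⁴/(4π×(1.29×10¹¹)²) = 18.3 W m⁻².
Energy balance: absorbed = emitted ⇒ πR²·S(1−A) = 4πR²·σT_eq⁴, so T_eq⁴ = S(1−A)/(4σ).
T_eq = [18.3 × 0.83 / (4 × 5.67×10⁻⁸)]^(1/4) = (6.70×10⁷)^(1/4) = 90.5 K.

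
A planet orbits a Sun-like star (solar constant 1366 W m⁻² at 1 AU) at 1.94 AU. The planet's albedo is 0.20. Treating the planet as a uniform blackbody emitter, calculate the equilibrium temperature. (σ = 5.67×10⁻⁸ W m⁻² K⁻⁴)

T_eq ≈ 189 K

Flux at 1.94 AU: S = 1366/1.94² = 363 W m⁻².
Energy balance: absorbed = emitted ⇒ πR²·S(1−A) = 4πR²·σT_eq⁴, so T_eq⁴ = S(1−A)/(4σ).
T_eq = [363 × 0.80 / (4 × 5.67×10⁻⁸)]^(1/4) = (1.28×10⁹)^(1/4) = 189 K.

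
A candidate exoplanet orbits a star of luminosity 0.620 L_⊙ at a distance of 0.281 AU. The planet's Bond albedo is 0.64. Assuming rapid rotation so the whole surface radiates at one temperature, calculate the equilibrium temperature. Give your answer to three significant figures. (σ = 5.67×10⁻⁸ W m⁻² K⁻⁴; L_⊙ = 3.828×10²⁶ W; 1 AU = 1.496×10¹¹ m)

T_eq ≈ 361 K

d = 0.281 AU = 4.20×10¹⁰ m.
L = 0.620 × 3.828×10²⁶ = 2.37×10²⁶ W.
Flux: S = L/(4πd²) = 2.37×10²⁶/(4π×(4.20×10¹⁰)²) = 1.07×10⁴ W m⁻².
Energy balance: absorbed = emitted ⇒ πR²·S(1−A) = 4πR²·σT_eq⁴, so T_eq⁴ = S(1−A)/(4σ).
T_eq = [1.07×10⁴ × 0.36 / (4 × 5.67×10⁻⁸)]^(1/4) = (1.70×10¹⁰)^(1/4) = 361 K.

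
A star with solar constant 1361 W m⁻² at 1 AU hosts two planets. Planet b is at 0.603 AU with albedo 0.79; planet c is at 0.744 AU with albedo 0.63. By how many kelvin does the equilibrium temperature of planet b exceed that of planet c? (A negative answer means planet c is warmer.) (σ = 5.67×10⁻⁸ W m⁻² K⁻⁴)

T_eq = [S₀(1−A)/(4σd²)]^(1/4), so T ∝ (1−A)^(1/4) / √d.
T₁ = [1361×0.21/(4×5.67×10⁻⁸×0.603²)]^(1/4) = 242.63 K.
T₂ = [1361×0.37/(4×5.67×10⁻⁸×0.744²)]^(1/4) = 251.66 K.

ΔT ≈ -9.0 K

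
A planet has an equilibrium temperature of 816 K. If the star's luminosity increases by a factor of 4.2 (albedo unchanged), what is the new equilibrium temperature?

T_eq ≈ 1170 K

T_eq ∝ L^(1/4) · d^(−1/2).
T′ = 816 × 4.2^(1/4) = 1170 K.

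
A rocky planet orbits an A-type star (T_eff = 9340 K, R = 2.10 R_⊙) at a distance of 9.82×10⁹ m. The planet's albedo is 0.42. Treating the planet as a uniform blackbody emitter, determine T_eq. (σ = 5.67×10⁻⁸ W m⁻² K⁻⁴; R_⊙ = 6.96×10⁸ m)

R_⋆ = 2.10 × 6.96×10⁸ = 1.46×10⁹ m.
L = 4πR_⋆²σT_⋆⁴ = 4π(1.46×10⁹)² × 5.67×10⁻⁸ × (9340)⁴ = 1.16×10²⁸ W.
S = L/(4πd²) = 9.56×10⁶ W m⁻².
Energy balance: absorbed = emitted ⇒ πR²·S(1−A) = 4πR²·σT_eq⁴, so T_eq⁴ = S(1−A)/(4σ).
T_eq = [9.56×10⁶ × 0.58 / (4 × 5.67×10⁻⁸)]^(1/4) = (2.44×10¹³)^(1/4) = 2220 K.

T_eq ≈ 2220 K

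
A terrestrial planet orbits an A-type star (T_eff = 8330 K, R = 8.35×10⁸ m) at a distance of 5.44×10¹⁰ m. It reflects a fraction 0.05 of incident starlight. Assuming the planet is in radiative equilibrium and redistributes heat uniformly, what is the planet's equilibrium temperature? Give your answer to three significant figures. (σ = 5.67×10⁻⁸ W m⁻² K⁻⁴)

T_eq ≈ 720 K

L = 4πR_⋆²σT_⋆⁴ = 4π(8.35×10⁸)² × 5.67×10⁻⁸ × (8330)⁴ = 2.39×10²⁷ W.
S = L/(4πd²) = 6.43×10⁴ W m⁻².
Energy balance: absorbed = emitted ⇒ πR²·S(1−A) = 4πR²·σT_eq⁴, so T_eq⁴ = S(1−A)/(4σ).
T_eq = [6.43×10⁴ × 0.95 / (4 × 5.67×10⁻⁸)]^(1/4) = (2.69×10¹¹)^(1/4) = 720 K.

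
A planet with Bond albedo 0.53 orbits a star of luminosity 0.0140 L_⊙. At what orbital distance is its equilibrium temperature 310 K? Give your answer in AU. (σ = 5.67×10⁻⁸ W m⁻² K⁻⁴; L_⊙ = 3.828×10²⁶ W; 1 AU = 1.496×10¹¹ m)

L = 0.0140 × 3.828×10²⁶ = 5.36×10²⁴ W.
From T_eq⁴ = L(1−A)/(16πσd²): d = √[L(1−A)/(16πσT_eq⁴)].
d = √[5.36×10²⁴ × 0.47 / (16π × 5.67×10⁻⁸ × (310)⁴)] = 9.78×10⁹ m = 0.0654 AU.

d ≈ 0.0654 AU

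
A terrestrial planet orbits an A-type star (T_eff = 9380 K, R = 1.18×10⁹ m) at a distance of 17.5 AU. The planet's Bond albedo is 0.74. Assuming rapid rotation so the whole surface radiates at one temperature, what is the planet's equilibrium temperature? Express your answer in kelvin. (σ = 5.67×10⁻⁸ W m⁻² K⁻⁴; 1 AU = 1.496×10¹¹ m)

T_eq ≈ 101 K

d = 17.5 AU = 2.62×10¹² m.
L = 4πR_⋆²σT_⋆⁴ = 4π(1.18×10⁹)² × 5.67×10⁻⁸ × (9380)⁴ = 7.68×10²⁷ W.
S = L/(4πd²) = 89.2 W m⁻².
Energy balance: absorbed = emitted ⇒ πR²·S(1−A) = 4πR²·σT_eq⁴, so T_eq⁴ = S(1−A)/(4σ).
T_eq = [89.2 × 0.26 / (4 × 5.67×10⁻⁸)]^(1/4) = (1.02×10⁸)^(1/4) = 101 K.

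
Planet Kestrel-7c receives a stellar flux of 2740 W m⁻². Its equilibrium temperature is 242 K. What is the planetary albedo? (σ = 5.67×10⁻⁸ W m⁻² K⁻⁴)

From T_eq⁴ = S(1−A)/(4σ): 1−A = 4σT_eq⁴/S.
1−A = 4 × 5.67×10⁻⁸ × (242)⁴ / 2740 = 0.284.

A ≈ 0.72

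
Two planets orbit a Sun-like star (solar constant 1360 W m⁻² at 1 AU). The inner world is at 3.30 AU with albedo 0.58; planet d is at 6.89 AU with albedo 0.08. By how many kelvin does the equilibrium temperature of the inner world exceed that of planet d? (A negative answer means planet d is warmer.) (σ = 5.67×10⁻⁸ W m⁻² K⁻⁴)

ΔT ≈ 19.5 K

T_eq = [S₀(1−A)/(4σd²)]^(1/4), so T ∝ (1−A)^(1/4) / √d.
T₁ = [1360×0.42/(4×5.67×10⁻⁸×3.30²)]^(1/4) = 123.32 K.
T₂ = [1360×0.92/(4×5.67×10⁻⁸×6.89²)]^(1/4) = 103.83 K.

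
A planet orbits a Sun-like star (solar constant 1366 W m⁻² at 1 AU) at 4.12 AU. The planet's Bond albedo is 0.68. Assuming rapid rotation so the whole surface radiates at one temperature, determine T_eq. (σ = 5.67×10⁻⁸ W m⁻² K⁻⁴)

Flux at 4.12 AU: S = 1366/4.12² = 80.5 W m⁻².
Energy balance: absorbed = emitted ⇒ πR²·S(1−A) = 4πR²·σT_eq⁴, so T_eq⁴ = S(1−A)/(4σ).
T_eq = [80.5 × 0.32 / (4 × 5.67×10⁻⁸)]^(1/4) = (1.14×10⁸)^(1/4) = 103 K.

T_eq ≈ 103 K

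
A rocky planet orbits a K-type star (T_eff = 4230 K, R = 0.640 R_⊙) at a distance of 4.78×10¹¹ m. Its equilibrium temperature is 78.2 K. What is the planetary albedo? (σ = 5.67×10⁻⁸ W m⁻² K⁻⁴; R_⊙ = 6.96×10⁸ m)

A ≈ 0.46

R_⋆ = 0.640 × 6.96×10⁸ = 4.45×10⁸ m.
L = 4πR_⋆²σT_⋆⁴ = 4π(4.45×10⁸)² × 5.67×10⁻⁸ × (4230)⁴ = 4.53×10²⁵ W.
S = L/(4πd²) = 15.8 W m⁻².
From T_eq⁴ = S(1−A)/(4σ): 1−A = 4σT_eq⁴/S.
1−A = 4 × 5.67×10⁻⁸ × (78.2)⁴ / 15.8 = 0.538.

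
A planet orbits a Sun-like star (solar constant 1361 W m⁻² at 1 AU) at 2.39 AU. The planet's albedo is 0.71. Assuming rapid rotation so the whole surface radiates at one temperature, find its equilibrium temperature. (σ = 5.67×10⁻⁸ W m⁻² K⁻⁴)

Flux at 2.39 AU: S = 1361/2.39² = 238 W m⁻².
Energy balance: absorbed = emitted ⇒ πR²·S(1−A) = 4πR²·σT_eq⁴, so T_eq⁴ = S(1−A)/(4σ).
T_eq = [238 × 0.29 / (4 × 5.67×10⁻⁸)]^(1/4) = (3.05×10⁸)^(1/4) = 132 K.

T_eq ≈ 132 K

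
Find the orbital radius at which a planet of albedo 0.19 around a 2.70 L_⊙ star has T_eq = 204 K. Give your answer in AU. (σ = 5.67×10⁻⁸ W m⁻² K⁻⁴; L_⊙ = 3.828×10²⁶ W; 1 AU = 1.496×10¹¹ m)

L = 2.70 × 3.828×10²⁶ = 1.03×10²⁷ W.
From T_eq⁴ = L(1−A)/(16πσd²): d = √[L(1−A)/(16πσT_eq⁴)].
d = √[1.03×10²⁷ × 0.81 / (16π × 5.67×10⁻⁸ × (204)⁴)] = 4.12×10¹¹ m = 2.75 AU.

d ≈ 2.75 AU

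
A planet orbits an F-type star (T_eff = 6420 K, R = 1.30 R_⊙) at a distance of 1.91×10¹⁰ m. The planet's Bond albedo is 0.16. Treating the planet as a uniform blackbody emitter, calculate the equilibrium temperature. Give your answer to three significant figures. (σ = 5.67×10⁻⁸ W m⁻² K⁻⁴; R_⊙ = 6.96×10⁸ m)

R_⋆ = 1.30 × 6.96×10⁸ = 9.05×10⁸ m.
L = 4πR_⋆²σT_⋆⁴ = 4π(9.05×10⁸)² × 5.67×10⁻⁸ × (6420)⁴ = 9.91×10²⁶ W.
S = L/(4πd²) = 2.16×10⁵ W m⁻².
Energy balance: absorbed = emitted ⇒ πR²·S(1−A) = 4πR²·σT_eq⁴, so T_eq⁴ = S(1−A)/(4σ).
T_eq = [2.16×10⁵ × 0.84 / (4 × 5.67×10⁻⁸)]^(1/4) = (8.01×10¹¹)^(1/4) = 946 K.

T_eq ≈ 946 K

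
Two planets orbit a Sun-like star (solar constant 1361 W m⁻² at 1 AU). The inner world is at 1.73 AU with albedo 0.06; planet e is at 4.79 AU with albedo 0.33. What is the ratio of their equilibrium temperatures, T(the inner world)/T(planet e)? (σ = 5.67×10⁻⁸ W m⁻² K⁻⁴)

T₁/T₂ ≈ 1.811

T_eq = [S₀(1−A)/(4σd²)]^(1/4), so T ∝ (1−A)^(1/4) / √d.
T₁ = [1361×0.94/(4×5.67×10⁻⁸×1.73²)]^(1/4) = 208.36 K.
T₂ = [1361×0.67/(4×5.67×10⁻⁸×4.79²)]^(1/4) = 115.05 K.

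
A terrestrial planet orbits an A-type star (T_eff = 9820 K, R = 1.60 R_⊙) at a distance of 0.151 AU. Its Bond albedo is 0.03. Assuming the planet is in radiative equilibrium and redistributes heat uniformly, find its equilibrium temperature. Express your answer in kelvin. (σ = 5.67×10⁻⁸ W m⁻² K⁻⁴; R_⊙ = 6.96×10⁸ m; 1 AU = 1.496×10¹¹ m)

T_eq ≈ 1530 K

R_⋆ = 1.60 × 6.96×10⁸ = 1.11×10⁹ m.
d = 0.151 AU = 2.26×10¹⁰ m.
L = 4πR_⋆²σT_⋆⁴ = 4π(1.11×10⁹)² × 5.67×10⁻⁸ × (9820)⁴ = 8.22×10²⁷ W.
S = L/(4πd²) = 1.28×10⁶ W m⁻².
Energy balance: absorbed = emitted ⇒ πR²·S(1−A) = 4πR²·σT_eq⁴, so T_eq⁴ = S(1−A)/(4σ).
T_eq = [1.28×10⁶ × 0.97 / (4 × 5.67×10⁻⁸)]^(1/4) = (5.48×10¹²)^(1/4) = 1530 K.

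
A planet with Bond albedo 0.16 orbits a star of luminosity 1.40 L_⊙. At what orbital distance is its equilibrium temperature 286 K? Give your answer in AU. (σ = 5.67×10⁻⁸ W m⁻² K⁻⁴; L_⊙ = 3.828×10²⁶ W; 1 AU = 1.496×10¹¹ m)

L = 1.40 × 3.828×10²⁶ = 5.36×10²⁶ W.
From T_eq⁴ = L(1−A)/(16πσd²): d = √[L(1−A)/(16πσT_eq⁴)].
d = √[5.36×10²⁶ × 0.84 / (16π × 5.67×10⁻⁸ × (286)⁴)] = 1.54×10¹¹ m = 1.03 AU.

d ≈ 1.03 AU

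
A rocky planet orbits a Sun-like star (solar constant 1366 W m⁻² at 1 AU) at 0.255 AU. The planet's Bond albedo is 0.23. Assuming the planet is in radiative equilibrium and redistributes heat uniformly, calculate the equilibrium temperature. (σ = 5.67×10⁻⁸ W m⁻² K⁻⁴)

Flux at 0.255 AU: S = 1366/0.255² = 2.10×10⁴ W m⁻².
Energy balance: absorbed = emitted ⇒ πR²·S(1−A) = 4πR²·σT_eq⁴, so T_eq⁴ = S(1−A)/(4σ).
T_eq = [2.10×10⁴ × 0.77 / (4 × 5.67×10⁻⁸)]^(1/4) = (7.13×10¹⁰)^(1/4) = 517 K.

T_eq ≈ 517 K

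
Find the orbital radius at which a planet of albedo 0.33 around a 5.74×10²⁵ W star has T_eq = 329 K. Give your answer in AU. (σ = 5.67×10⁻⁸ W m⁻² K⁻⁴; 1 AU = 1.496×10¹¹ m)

From T_eq⁴ = L(1−A)/(16πσd²): d = √[L(1−A)/(16πσT_eq⁴)].
d = √[5.74×10²⁵ × 0.67 / (16π × 5.67×10⁻⁸ × (329)⁴)] = 3.39×10¹⁰ m = 0.227 AU.

d ≈ 0.227 AU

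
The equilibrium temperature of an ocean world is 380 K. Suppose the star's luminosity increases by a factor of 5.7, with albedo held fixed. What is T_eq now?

T_eq ≈ 587 K

T_eq ∝ L^(1/4) · d^(−1/2).
T′ = 380 × 5.7^(1/4) = 587 K.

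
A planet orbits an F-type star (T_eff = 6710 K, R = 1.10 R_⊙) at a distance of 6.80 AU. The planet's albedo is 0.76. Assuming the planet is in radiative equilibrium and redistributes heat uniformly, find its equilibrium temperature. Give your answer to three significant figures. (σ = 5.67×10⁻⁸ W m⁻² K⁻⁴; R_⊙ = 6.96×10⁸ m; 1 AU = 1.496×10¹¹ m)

R_⋆ = 1.10 × 6.96×10⁸ = 7.66×10⁸ m.
d = 6.80 AU = 1.02×10¹² m.
L = 4πR_⋆²σT_⋆⁴ = 4π(7.66×10⁸)² × 5.67×10⁻⁸ × (6710)⁴ = 8.47×10²⁶ W.
S = L/(4πd²) = 65.1 W m⁻².
Energy balance: absorbed = emitted ⇒ πR²·S(1−A) = 4πR²·σT_eq⁴, so T_eq⁴ = S(1−A)/(4σ).
T_eq = [65.1 × 0.24 / (4 × 5.67×10⁻⁸)]^(1/4) = (6.89×10⁷)^(1/4) = 91.1 K.

T_eq ≈ 91.1 K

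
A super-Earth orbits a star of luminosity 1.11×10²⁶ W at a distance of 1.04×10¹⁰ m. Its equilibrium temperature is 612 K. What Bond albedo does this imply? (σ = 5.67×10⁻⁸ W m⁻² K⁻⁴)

A ≈ 0.61

Flux: S = L/(4πd²) = 1.11×10²⁶/(4π×(1.04×10¹⁰)²) = 8.17×10⁴ W m⁻².
From T_eq⁴ = S(1−A)/(4σ): 1−A = 4σT_eq⁴/S.
1−A = 4 × 5.67×10⁻⁸ × (612)⁴ / 8.17×10⁴ = 0.390.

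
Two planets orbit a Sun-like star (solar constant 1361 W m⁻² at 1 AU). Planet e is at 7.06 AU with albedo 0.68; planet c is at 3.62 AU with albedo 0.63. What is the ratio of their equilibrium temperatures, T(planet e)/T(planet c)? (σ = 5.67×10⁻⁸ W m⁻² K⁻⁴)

T_eq = [S₀(1−A)/(4σd²)]^(1/4), so T ∝ (1−A)^(1/4) / √d.
T₁ = [1361×0.32/(4×5.67×10⁻⁸×7.06²)]^(1/4) = 78.78 K.
T₂ = [1361×0.37/(4×5.67×10⁻⁸×3.62²)]^(1/4) = 114.09 K.

T₁/T₂ ≈ 0.691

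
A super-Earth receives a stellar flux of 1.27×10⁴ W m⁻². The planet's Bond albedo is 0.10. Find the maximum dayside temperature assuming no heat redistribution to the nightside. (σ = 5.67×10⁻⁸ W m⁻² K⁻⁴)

With no redistribution each surface element balances locally: S(1−A) = σT⁴.
T = [1.27×10⁴ × 0.90 / 5.67×10⁻⁸]^(1/4) = (2.02×10¹¹)^(1/4) = 670 K.

T_ss ≈ 670 K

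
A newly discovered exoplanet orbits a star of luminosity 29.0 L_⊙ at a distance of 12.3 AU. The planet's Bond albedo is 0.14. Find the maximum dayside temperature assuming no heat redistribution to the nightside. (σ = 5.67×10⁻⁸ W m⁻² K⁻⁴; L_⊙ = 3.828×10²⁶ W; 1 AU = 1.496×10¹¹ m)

T_ss ≈ 251 K

d = 12.3 AU = 1.84×10¹² m.
L = 29.0 × 3.828×10²⁶ = 1.11×10²⁸ W.
Flux: S = L/(4πd²) = 1.11×10²⁸/(4π×(1.84×10¹²)²) = 261 W m⁻².
With no redistribution each surface element balances locally: S(1−A) = σT⁴.
T = [261 × 0.86 / 5.67×10⁻⁸]^(1/4) = (3.96×10⁹)^(1/4) = 251 K.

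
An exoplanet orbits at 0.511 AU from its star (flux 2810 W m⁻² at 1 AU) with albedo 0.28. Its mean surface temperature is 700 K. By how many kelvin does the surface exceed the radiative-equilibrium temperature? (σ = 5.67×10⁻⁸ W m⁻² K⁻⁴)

ΔT ≈ 270.1 K

S = 2810/0.511² = 1.076×10⁴ W m⁻².
T_eq = [S(1−A)/(4σ)]^(1/4) = [1.076×10⁴×0.72/(4×5.67×10⁻⁸)]^(1/4) = 429.9 K.
ΔT = T_surf − T_eq = 700 − 429.9.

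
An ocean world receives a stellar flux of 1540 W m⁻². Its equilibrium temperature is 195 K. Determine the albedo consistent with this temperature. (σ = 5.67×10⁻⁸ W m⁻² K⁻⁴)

From T_eq⁴ = S(1−A)/(4σ): 1−A = 4σT_eq⁴/S.
1−A = 4 × 5.67×10⁻⁸ × (195)⁴ / 1540 = 0.213.

A ≈ 0.79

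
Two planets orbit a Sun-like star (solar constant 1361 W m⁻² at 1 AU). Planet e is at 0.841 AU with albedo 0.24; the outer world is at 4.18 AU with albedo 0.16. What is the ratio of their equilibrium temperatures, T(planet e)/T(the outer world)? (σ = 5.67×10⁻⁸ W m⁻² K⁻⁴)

T_eq = [S₀(1−A)/(4σd²)]^(1/4), so T ∝ (1−A)^(1/4) / √d.
T₁ = [1361×0.76/(4×5.67×10⁻⁸×0.841²)]^(1/4) = 283.37 K.
T₂ = [1361×0.84/(4×5.67×10⁻⁸×4.18²)]^(1/4) = 130.33 K.

T₁/T₂ ≈ 2.174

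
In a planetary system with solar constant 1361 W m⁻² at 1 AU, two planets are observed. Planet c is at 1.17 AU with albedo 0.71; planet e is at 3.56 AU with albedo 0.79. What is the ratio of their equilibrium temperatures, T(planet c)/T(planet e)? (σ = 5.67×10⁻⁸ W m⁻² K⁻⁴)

T₁/T₂ ≈ 1.891

T_eq = [S₀(1−A)/(4σd²)]^(1/4), so T ∝ (1−A)^(1/4) / √d.
T₁ = [1361×0.29/(4×5.67×10⁻⁸×1.17²)]^(1/4) = 188.83 K.
T₂ = [1361×0.21/(4×5.67×10⁻⁸×3.56²)]^(1/4) = 99.86 K.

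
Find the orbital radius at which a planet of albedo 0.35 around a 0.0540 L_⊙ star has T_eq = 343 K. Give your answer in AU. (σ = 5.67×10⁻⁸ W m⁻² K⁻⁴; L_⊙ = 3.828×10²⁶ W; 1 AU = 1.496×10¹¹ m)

L = 0.0540 × 3.828×10²⁶ = 2.07×10²⁵ W.
From T_eq⁴ = L(1−A)/(16πσd²): d = √[L(1−A)/(16πσT_eq⁴)].
d = √[2.07×10²⁵ × 0.65 / (16π × 5.67×10⁻⁸ × (343)⁴)] = 1.85×10¹⁰ m = 0.123 AU.

d ≈ 0.123 AU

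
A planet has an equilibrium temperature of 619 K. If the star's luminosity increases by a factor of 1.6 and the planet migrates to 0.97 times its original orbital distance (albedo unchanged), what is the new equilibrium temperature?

T_eq ≈ 707 K

T_eq ∝ L^(1/4) · d^(−1/2).
T′ = 619 × 1.6^(1/4) / 0.97^(1/2) = 707 K.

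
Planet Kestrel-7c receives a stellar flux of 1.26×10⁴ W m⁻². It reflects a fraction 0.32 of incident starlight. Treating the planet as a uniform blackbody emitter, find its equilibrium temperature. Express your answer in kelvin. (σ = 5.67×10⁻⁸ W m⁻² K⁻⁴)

Energy balance: absorbed = emitted ⇒ πR²·S(1−A) = 4πR²·σT_eq⁴, so T_eq⁴ = S(1−A)/(4σ).
T_eq = [1.26×10⁴ × 0.68 / (4 × 5.67×10⁻⁸)]^(1/4) = (3.78×10¹⁰)^(1/4) = 441 K.

T_eq ≈ 441 K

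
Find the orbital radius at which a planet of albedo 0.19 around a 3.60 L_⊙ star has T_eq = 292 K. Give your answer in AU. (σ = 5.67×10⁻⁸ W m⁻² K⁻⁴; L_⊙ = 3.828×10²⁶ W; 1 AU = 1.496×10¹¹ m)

d ≈ 1.55 AU

L = 3.60 × 3.828×10²⁶ = 1.38×10²⁷ W.
From T_eq⁴ = L(1−A)/(16πσd²): d = √[L(1−A)/(16πσT_eq⁴)].
d = √[1.38×10²⁷ × 0.81 / (16π × 5.67×10⁻⁸ × (292)⁴)] = 2.32×10¹¹ m = 1.55 AU.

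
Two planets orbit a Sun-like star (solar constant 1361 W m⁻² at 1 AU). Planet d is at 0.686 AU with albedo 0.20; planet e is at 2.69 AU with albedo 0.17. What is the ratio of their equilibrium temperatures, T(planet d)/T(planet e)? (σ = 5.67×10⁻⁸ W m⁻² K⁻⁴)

T_eq = [S₀(1−A)/(4σd²)]^(1/4), so T ∝ (1−A)^(1/4) / √d.
T₁ = [1361×0.80/(4×5.67×10⁻⁸×0.686²)]^(1/4) = 317.81 K.
T₂ = [1361×0.83/(4×5.67×10⁻⁸×2.69²)]^(1/4) = 161.97 K.

T₁/T₂ ≈ 1.962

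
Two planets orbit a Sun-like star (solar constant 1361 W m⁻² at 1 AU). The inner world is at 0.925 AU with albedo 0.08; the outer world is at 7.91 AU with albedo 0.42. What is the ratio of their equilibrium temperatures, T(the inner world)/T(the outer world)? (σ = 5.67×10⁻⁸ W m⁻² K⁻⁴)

T₁/T₂ ≈ 3.282

T_eq = [S₀(1−A)/(4σd²)]^(1/4), so T ∝ (1−A)^(1/4) / √d.
T₁ = [1361×0.92/(4×5.67×10⁻⁸×0.925²)]^(1/4) = 283.42 K.
T₂ = [1361×0.58/(4×5.67×10⁻⁸×7.91²)]^(1/4) = 86.36 K.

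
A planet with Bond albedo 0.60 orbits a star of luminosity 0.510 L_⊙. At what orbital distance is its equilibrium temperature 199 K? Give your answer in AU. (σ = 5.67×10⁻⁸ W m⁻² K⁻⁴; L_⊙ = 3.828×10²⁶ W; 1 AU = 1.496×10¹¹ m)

d ≈ 0.884 AU

L = 0.510 × 3.828×10²⁶ = 1.95×10²⁶ W.
From T_eq⁴ = L(1−A)/(16πσd²): d = √[L(1−A)/(16πσT_eq⁴)].
d = √[1.95×10²⁶ × 0.40 / (16π × 5.67×10⁻⁸ × (199)⁴)] = 1.32×10¹¹ m = 0.884 AU.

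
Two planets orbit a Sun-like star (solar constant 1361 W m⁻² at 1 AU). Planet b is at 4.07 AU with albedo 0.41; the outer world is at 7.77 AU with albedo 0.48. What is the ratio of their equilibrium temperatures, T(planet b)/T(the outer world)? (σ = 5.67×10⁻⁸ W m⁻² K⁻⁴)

T₁/T₂ ≈ 1.426

T_eq = [S₀(1−A)/(4σd²)]^(1/4), so T ∝ (1−A)^(1/4) / √d.
T₁ = [1361×0.59/(4×5.67×10⁻⁸×4.07²)]^(1/4) = 120.91 K.
T₂ = [1361×0.52/(4×5.67×10⁻⁸×7.77²)]^(1/4) = 84.79 K.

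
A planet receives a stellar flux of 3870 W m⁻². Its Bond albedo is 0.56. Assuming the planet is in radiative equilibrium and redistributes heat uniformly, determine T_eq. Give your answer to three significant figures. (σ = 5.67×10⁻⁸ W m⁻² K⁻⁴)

T_eq ≈ 294 K

Energy balance: absorbed = emitted ⇒ πR²·S(1−A) = 4πR²·σT_eq⁴, so T_eq⁴ = S(1−A)/(4σ).
T_eq = [3870 × 0.44 / (4 × 5.67×10⁻⁸)]^(1/4) = (7.51×10⁹)^(1/4) = 294 K.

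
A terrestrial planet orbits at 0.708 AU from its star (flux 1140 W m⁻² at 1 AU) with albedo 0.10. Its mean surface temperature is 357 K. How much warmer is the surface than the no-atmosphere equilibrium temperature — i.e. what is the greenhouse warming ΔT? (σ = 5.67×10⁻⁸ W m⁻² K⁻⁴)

S = 1140/0.708² = 2274 W m⁻².
T_eq = [S(1−A)/(4σ)]^(1/4) = [2274×0.90/(4×5.67×10⁻⁸)]^(1/4) = 308.2 K.
ΔT = T_surf − T_eq = 357 − 308.2.

ΔT ≈ 48.8 K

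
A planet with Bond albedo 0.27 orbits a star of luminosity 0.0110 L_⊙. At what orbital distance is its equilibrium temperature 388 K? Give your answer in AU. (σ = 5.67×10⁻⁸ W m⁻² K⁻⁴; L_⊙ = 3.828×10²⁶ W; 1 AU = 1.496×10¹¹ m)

L = 0.0110 × 3.828×10²⁶ = 4.21×10²⁴ W.
From T_eq⁴ = L(1−A)/(16πσd²): d = √[L(1−A)/(16πσT_eq⁴)].
d = √[4.21×10²⁴ × 0.73 / (16π × 5.67×10⁻⁸ × (388)⁴)] = 6.90×10⁹ m = 0.0461 AU.

d ≈ 0.0461 AU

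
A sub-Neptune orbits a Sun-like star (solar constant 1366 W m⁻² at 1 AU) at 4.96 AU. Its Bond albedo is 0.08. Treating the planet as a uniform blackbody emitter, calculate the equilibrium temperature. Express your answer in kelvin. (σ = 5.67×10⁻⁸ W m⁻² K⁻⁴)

T_eq ≈ 123 K

Flux at 4.96 AU: S = 1366/4.96² = 55.5 W m⁻².
Energy balance: absorbed = emitted ⇒ πR²·S(1−A) = 4πR²·σT_eq⁴, so T_eq⁴ = S(1−A)/(4σ).
T_eq = [55.5 × 0.92 / (4 × 5.67×10⁻⁸)]^(1/4) = (2.25×10⁸)^(1/4) = 123 K.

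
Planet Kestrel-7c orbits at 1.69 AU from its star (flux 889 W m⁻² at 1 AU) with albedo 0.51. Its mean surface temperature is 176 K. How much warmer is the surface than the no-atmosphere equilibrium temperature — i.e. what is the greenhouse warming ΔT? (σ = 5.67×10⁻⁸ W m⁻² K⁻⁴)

S = 889/1.69² = 311.3 W m⁻².
T_eq = [S(1−A)/(4σ)]^(1/4) = [311.3×0.49/(4×5.67×10⁻⁸)]^(1/4) = 161.0 K.
ΔT = T_surf − T_eq = 176 − 161.0.

ΔT ≈ 15.0 K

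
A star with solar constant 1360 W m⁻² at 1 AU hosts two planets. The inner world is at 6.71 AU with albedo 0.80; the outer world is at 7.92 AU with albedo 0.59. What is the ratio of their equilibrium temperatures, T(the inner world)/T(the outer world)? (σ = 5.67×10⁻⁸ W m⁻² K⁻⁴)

T₁/T₂ ≈ 0.908

T_eq = [S₀(1−A)/(4σd²)]^(1/4), so T ∝ (1−A)^(1/4) / √d.
T₁ = [1360×0.20/(4×5.67×10⁻⁸×6.71²)]^(1/4) = 71.84 K.
T₂ = [1360×0.41/(4×5.67×10⁻⁸×7.92²)]^(1/4) = 79.12 K.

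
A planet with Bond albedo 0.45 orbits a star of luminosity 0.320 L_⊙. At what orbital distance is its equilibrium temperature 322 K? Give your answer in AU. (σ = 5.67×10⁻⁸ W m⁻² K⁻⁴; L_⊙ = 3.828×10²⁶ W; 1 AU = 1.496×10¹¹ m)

d ≈ 0.313 AU

L = 0.320 × 3.828×10²⁶ = 1.22×10²⁶ W.
From T_eq⁴ = L(1−A)/(16πσd²): d = √[L(1−A)/(16πσT_eq⁴)].
d = √[1.22×10²⁶ × 0.55 / (16π × 5.67×10⁻⁸ × (322)⁴)] = 4.69×10¹⁰ m = 0.313 AU.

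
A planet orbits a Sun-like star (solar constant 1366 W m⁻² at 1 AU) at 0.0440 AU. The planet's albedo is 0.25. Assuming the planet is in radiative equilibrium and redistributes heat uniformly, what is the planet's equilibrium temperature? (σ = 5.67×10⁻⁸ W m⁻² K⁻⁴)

Flux at 0.0440 AU: S = 1366/0.0440² = 7.06×10⁵ W m⁻².
Energy balance: absorbed = emitted ⇒ πR²·S(1−A) = 4πR²·σT_eq⁴, so T_eq⁴ = S(1−A)/(4σ).
T_eq = [7.06×10⁵ × 0.75 / (4 × 5.67×10⁻⁸)]^(1/4) = (2.33×10¹²)^(1/4) = 1240 K.

T_eq ≈ 1240 K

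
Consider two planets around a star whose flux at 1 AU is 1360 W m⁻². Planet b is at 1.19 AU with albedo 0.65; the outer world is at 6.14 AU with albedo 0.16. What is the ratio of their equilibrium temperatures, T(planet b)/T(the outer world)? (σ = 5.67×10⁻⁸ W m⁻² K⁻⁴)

T_eq = [S₀(1−A)/(4σd²)]^(1/4), so T ∝ (1−A)^(1/4) / √d.
T₁ = [1360×0.35/(4×5.67×10⁻⁸×1.19²)]^(1/4) = 196.21 K.
T₂ = [1360×0.84/(4×5.67×10⁻⁸×6.14²)]^(1/4) = 107.51 K.

T₁/T₂ ≈ 1.825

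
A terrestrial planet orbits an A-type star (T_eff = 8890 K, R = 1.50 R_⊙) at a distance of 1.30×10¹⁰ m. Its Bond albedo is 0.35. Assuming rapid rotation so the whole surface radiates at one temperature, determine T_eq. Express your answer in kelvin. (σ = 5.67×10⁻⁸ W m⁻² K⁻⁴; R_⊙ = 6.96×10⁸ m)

T_eq ≈ 1600 K

R_⋆ = 1.50 × 6.96×10⁸ = 1.04×10⁹ m.
L = 4πR_⋆²σT_⋆⁴ = 4π(1.04×10⁹)² × 5.67×10⁻⁸ × (8890)⁴ = 4.85×10²⁷ W.
S = L/(4πd²) = 2.28×10⁶ W m⁻².
Energy balance: absorbed = emitted ⇒ πR²·S(1−A) = 4πR²·σT_eq⁴, so T_eq⁴ = S(1−A)/(4σ).
T_eq = [2.28×10⁶ × 0.65 / (4 × 5.67×10⁻⁸)]^(1/4) = (6.55×10¹²)^(1/4) = 1600 K.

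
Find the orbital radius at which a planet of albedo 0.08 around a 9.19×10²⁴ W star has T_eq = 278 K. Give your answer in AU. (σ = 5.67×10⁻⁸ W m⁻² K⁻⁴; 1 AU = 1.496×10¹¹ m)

d ≈ 0.149 AU

From T_eq⁴ = L(1−A)/(16πσd²): d = √[L(1−A)/(16πσT_eq⁴)].
d = √[9.19×10²⁴ × 0.92 / (16π × 5.67×10⁻⁸ × (278)⁴)] = 2.23×10¹⁰ m = 0.149 AU.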